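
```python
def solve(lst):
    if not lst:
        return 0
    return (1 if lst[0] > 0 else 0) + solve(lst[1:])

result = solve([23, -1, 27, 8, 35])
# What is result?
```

Count of positive elements in [23, -1, 27, 8, 35] = 4

Answer: 4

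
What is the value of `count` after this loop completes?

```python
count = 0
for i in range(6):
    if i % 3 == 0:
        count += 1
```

Count numbers divisible by 3 in range(6)
`count` takes the values: 0 → 1 → 2

Answer: 2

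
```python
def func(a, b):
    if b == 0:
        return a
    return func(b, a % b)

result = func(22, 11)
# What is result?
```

func(22, 11) -> func(11, 0) -> 11

Answer: 11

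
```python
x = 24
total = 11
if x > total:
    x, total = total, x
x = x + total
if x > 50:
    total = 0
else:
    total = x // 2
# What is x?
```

Trace:
`x = 24` → x = 24
`total = 11` → total = 11
`if x > total: ...` → x > total is True → x = 11; total = 24
`x = x + total` → x = 35
`if x > 50: ...` → x > 50 is False, take else branch → total = 17
So x = 35

Answer: 35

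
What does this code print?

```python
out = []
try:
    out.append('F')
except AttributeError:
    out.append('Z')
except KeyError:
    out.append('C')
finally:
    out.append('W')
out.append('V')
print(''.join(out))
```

Execution trace: 'F' (try body, no exception) → 'W' (finally) → 'V' (after the try/except). Output: FWV

Answer: FWV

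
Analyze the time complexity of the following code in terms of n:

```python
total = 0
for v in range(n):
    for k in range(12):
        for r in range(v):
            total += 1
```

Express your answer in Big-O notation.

Each loop level contributes: n × 1 × n. Multiplying the contributions gives O(n^2).

Answer: O(n^2)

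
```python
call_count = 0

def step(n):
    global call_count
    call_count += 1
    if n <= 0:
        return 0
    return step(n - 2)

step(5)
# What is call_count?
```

Linear recursion stepping by 2: 4 calls from n=5 down to ≤0.

Answer: 4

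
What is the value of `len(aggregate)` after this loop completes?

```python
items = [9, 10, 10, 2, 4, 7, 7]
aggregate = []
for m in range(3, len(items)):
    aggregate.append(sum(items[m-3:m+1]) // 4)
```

Number of 4-element averages
`aggregate` takes the values: [] → [7] → [7, 6] → [7, 6, 5] → [7, 6, 5, 5]
So `len(aggregate)` = 4

Answer: 4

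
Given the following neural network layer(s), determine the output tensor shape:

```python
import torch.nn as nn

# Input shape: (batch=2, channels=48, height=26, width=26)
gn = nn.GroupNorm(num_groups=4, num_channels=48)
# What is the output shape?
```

Input: (2, 48, 26, 26) -> Output: (2, 48, 26, 26)

Answer: (2, 48, 26, 26)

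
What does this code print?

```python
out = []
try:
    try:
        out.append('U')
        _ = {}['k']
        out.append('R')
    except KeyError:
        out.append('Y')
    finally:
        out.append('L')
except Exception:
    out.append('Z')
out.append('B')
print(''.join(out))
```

Execution trace: 'U' (inner try body) → 'Y' (inner except KeyError) → 'L' (inner finally) → 'B' (after the try/except). Output: UYLB

Answer: UYLB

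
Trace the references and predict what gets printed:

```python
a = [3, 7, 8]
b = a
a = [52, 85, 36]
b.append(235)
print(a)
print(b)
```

Key concept: rebinding vs mutation: a is rebound to a new list, b still points at the original.
Step by step:
`a = [3, 7, 8]` → a = [3, 7, 8]
`b = a` → b = [3, 7, 8] (same object as a)
`a = [52, 85, 36]` → a = [52, 85, 36]
`b.append(235)` → b = [3, 7, 8, 235]
`print(a)` → prints [52, 85, 36]
`print(b)` → prints [3, 7, 8, 235]

Answer:
[52, 85, 36]
[3, 7, 8, 235]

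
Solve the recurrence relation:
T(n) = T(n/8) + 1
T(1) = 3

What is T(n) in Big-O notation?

Each step divides n by 8 and adds 1. After log_8(n) steps we reach T(1)=3. So T(n) = 1·log_8(n) + 3 = O(log n).

Answer: O(log n)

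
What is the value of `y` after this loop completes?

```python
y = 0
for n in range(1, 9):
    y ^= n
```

XOR of 1 to 8
`y` takes the values: 0 → 1 → 3 → 0 → 4 → 1 → 7 → 0 → 8

Answer: 8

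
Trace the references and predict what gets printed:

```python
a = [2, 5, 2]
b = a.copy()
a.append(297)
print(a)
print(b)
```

Key concept: list.copy() creates independent copy.
Step by step:
`a = [2, 5, 2]` → a = [2, 5, 2]
`b = a.copy()` → b = [2, 5, 2]
`a.append(297)` → a = [2, 5, 2, 297]
`print(a)` → prints [2, 5, 2, 297]
`print(b)` → prints [2, 5, 2]

Answer:
[2, 5, 2, 297]
[2, 5, 2]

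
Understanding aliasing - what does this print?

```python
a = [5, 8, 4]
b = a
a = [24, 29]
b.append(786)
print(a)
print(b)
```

Key concept: rebinding vs mutation: a is rebound to a new list, b still points at the original.
Step by step:
`a = [5, 8, 4]` → a = [5, 8, 4]
`b = a` → b = [5, 8, 4] (same object as a)
`a = [24, 29]` → a = [24, 29]
`b.append(786)` → b = [5, 8, 4, 786]
`print(a)` → prints [24, 29]
`print(b)` → prints [5, 8, 4, 786]

Answer:
[24, 29]
[5, 8, 4, 786]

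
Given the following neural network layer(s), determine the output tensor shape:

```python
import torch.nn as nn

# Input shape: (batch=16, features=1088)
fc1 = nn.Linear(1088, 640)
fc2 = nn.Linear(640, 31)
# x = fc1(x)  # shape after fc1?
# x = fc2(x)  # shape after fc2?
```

Input: (16, 1088) -> after fc1: (16, 640) -> Output: (16, 31)

Answer: (16, 31)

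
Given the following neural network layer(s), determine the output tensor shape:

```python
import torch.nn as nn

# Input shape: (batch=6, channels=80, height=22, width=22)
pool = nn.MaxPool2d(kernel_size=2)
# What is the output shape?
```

Input: (6, 80, 22, 22) -> Output: (6, 80, 11, 11)

Answer: (6, 80, 11, 11)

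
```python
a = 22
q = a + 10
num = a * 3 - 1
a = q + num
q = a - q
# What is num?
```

Trace:
`a = 22` → a = 22
`q = a + 10` → q = 32
`num = a * 3 - 1` → num = 65
`a = q + num` → a = 97
`q = a - q` → q = 65
So num = 65

Answer: 65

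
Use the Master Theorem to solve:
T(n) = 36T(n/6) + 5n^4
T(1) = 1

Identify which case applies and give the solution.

a=36, b=6, f(n)=5n^4. log_6(36) = 2. Since c=4 > 2 and the regularity condition holds (36(n/6)^4 = (36/6^4)n^4 with 36/6^4 < 1), Case 3 applies: T(n) = Θ(f(n)) = O(n^4).

Answer: O(n^4) - Case 3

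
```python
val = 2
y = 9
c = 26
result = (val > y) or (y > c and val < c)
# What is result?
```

Trace:
`val = 2` → val = 2
`y = 9` → y = 9
`c = 26` → c = 26
`result = (val > y) or (y > c and val < c)` → result = False
So result = False

Answer: False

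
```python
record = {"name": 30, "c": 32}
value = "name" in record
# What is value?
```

Trace:
`record = {"name": 30, "c": 32}` → record = {'name': 30, 'c': 32}
`value = "name" in record` → value = True
So value = True

Answer: True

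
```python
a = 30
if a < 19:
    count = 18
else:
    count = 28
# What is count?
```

Trace:
`a = 30` → a = 30
`if a < 19: ...` → a < 19 is False, take else branch → count = 28
So count = 28

Answer: 28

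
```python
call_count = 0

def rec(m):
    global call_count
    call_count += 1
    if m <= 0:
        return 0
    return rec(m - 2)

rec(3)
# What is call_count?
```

Linear recursion stepping by 2: 3 calls from m=3 down to ≤0.

Answer: 3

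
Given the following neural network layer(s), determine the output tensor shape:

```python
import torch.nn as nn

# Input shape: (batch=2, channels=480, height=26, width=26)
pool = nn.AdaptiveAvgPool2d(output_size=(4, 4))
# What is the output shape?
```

Input: (2, 480, 26, 26) -> Output: (2, 480, 4, 4)

Answer: (2, 480, 4, 4)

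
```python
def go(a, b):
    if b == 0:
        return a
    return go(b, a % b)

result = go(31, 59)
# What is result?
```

go(31, 59) -> go(59, 31) -> go(31, 28) -> go(28, 3) -> go(3, 1) -> go(1, 0) -> 1

Answer: 1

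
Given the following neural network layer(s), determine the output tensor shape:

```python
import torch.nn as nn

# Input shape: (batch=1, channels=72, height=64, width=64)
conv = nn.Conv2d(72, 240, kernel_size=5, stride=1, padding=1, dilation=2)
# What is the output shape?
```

Input: (1, 72, 64, 64) -> Output: (1, 240, 58, 58)

Answer: (1, 240, 58, 58)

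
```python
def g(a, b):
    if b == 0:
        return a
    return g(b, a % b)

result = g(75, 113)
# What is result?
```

g(75, 113) -> g(113, 75) -> g(75, 38) -> g(38, 37) -> g(37, 1) -> g(1, 0) -> 1

Answer: 1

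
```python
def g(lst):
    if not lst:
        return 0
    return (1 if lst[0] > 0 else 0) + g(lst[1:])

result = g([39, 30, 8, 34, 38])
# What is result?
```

Count of positive elements in [39, 30, 8, 34, 38] = 5

Answer: 5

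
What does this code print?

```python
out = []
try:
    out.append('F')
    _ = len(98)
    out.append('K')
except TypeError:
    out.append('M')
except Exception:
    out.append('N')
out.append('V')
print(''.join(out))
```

Execution trace: 'F' (try body) → 'M' (except TypeError) → 'V' (after the try/except). Output: FMV

Answer: FMV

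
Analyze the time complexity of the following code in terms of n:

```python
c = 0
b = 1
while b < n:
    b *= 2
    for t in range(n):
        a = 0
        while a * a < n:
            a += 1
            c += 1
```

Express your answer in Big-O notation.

Each loop level contributes: log n × n × √n. Multiplying the contributions gives O(n√n log n).

Answer: O(n√n log n)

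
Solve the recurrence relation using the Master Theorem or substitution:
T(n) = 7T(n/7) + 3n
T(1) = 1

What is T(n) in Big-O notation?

By Master Theorem: a=7, b=7, f(n)=3n. Since log_7(7) = 1 and f(n) = Θ(n^1), Case 2 applies. T(n) = O(n log n).

Answer: O(n log n)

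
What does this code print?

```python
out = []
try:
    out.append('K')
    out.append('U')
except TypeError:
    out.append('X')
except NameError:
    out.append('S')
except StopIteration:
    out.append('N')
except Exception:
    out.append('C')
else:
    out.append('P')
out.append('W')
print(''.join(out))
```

Execution trace: 'K' (try body) → 'U' (try body, no exception) → 'P' (else) → 'W' (after the try/except). Output: KUPW

Answer: KUPW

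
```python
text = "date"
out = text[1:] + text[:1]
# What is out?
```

Trace:
`text = "date"` → text = 'date'
`out = text[1:] + text[:1]` → out = 'ated'
So out = 'ated'

Answer: 'ated'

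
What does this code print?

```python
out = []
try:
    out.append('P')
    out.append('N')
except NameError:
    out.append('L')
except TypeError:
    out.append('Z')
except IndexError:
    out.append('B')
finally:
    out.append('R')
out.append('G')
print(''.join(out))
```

Execution trace: 'P' (try body) → 'N' (try body, no exception) → 'R' (finally) → 'G' (after the try/except). Output: PNRG

Answer: PNRG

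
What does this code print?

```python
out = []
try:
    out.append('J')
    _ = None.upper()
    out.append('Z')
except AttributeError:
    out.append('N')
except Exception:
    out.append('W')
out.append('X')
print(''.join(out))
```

Execution trace: 'J' (try body) → 'N' (except AttributeError) → 'X' (after the try/except). Output: JNX

Answer: JNX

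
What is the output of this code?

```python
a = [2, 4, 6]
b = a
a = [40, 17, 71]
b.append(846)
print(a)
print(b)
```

Key concept: rebinding vs mutation: a is rebound to a new list, b still points at the original.
Step by step:
`a = [2, 4, 6]` → a = [2, 4, 6]
`b = a` → b = [2, 4, 6] (same object as a)
`a = [40, 17, 71]` → a = [40, 17, 71]
`b.append(846)` → b = [2, 4, 6, 846]
`print(a)` → prints [40, 17, 71]
`print(b)` → prints [2, 4, 6, 846]

Answer:
[40, 17, 71]
[2, 4, 6, 846]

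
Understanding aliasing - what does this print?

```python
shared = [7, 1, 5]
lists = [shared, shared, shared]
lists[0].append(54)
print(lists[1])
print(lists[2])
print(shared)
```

Key concept: list of same reference.
Step by step:
`shared = [7, 1, 5]` → shared = [7, 1, 5]
`lists = [shared, shared, shared]` → lists = [[7, 1, 5], [7, 1, 5], [7, 1, 5]]
`lists[0].append(54)` → shared = [7, 1, 5, 54]; lists = [[7, 1, 5, 54], [7, 1, 5, 54], [7, 1, 5, 54]]
`print(lists[1])` → prints [7, 1, 5, 54]
`print(lists[2])` → prints [7, 1, 5, 54]
`print(shared)` → prints [7, 1, 5, 54]

Answer:
[7, 1, 5, 54]
[7, 1, 5, 54]
[7, 1, 5, 54]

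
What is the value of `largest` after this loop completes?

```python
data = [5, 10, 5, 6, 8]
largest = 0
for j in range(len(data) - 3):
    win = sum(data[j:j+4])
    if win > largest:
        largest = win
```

Max sum of 4-element window in [5, 10, 5, 6, 8]
`largest` takes the values: 0 → 26 → 29

Answer: 29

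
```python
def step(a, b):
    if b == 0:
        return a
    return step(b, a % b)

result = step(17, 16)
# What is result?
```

step(17, 16) -> step(16, 1) -> step(1, 0) -> 1

Answer: 1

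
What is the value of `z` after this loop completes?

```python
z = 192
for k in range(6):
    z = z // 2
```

Halve 6 times: 192 // 2^6 = 3
`z` takes the values: 192 → 96 → 48 → 24 → 12 → 6 → 3

Answer: 3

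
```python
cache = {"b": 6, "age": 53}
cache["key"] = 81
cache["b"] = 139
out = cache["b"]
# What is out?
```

Trace:
`cache = {"b": 6, "age": 53}` → cache = {'b': 6, 'age': 53}
`cache["key"] = 81` → cache = {'b': 6, 'age': 53, 'key': 81}
`cache["b"] = 139` → cache = {'b': 139, 'age': 53, 'key': 81}
`out = cache["b"]` → out = 139
So out = 139

Answer: 139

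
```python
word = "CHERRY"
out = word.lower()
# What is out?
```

Trace:
`word = "CHERRY"` → word = 'CHERRY'
`out = word.lower()` → out = 'cherry'
So out = 'cherry'

Answer: 'cherry'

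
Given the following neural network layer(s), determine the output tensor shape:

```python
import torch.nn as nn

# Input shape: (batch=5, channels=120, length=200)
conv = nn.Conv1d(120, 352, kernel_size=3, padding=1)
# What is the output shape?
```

Input: (5, 120, 200) -> Output: (5, 352, 200)

Answer: (5, 352, 200)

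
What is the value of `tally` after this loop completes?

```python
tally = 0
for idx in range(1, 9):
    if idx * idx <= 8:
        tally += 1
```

Count numbers where idx² ≤ 8
`tally` takes the values: 0 → 1 → 2

Answer: 2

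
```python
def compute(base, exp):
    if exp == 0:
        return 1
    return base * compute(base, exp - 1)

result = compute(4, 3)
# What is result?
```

compute(4, 3) = 4 * 4 * 4 = 64

Answer: 64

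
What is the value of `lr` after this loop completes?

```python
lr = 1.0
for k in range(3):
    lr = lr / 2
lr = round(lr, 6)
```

Halving LR 3 times: 1 / 2^3
`lr` takes the values: 1.0 → 0.5 → 0.25 → 0.125

Answer: 0.125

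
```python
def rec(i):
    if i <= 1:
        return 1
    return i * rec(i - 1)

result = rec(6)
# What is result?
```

rec(6) = 6 * 5 * 4 * 3 * 2 * 1 = 720

Answer: 720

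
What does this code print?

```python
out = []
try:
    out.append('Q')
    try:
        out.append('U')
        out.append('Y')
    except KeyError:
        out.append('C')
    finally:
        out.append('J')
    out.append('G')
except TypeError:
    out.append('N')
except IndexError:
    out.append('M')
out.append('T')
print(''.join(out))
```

Execution trace: 'Q' (try body) → 'U' (inner try body) → 'Y' (inner try body, no exception) → 'J' (inner finally) → 'G' (try body, no exception) → 'T' (after the try/except). Output: QUYJGT

Answer: QUYJGT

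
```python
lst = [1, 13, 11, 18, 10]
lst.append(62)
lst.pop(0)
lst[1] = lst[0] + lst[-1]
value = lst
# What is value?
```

Trace:
`lst = [1, 13, 11, 18, 10]` → lst = [1, 13, 11, 18, 10]
`lst.append(62)` → lst = [1, 13, 11, 18, 10, 62]
`lst.pop(0)` → lst = [13, 11, 18, 10, 62]
`lst[1] = lst[0] + lst[-1]` → lst = [13, 75, 18, 10, 62]
`value = lst` → value = [13, 75, 18, 10, 62]
So value = [13, 75, 18, 10, 62]

Answer: [13, 75, 18, 10, 62]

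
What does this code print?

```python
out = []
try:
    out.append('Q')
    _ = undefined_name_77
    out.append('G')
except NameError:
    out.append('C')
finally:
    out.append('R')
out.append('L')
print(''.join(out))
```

Execution trace: 'Q' (try body) → 'C' (except NameError) → 'R' (finally) → 'L' (after the try/except). Output: QCRL

Answer: QCRL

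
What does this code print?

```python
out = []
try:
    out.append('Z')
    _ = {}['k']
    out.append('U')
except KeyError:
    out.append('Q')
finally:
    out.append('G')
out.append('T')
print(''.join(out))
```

Execution trace: 'Z' (try body) → 'Q' (except KeyError) → 'G' (finally) → 'T' (after the try/except). Output: ZQGT

Answer: ZQGT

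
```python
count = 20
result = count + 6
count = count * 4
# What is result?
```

Trace:
`count = 20` → count = 20
`result = count + 6` → result = 26
`count = count * 4` → count = 80
So result = 26

Answer: 26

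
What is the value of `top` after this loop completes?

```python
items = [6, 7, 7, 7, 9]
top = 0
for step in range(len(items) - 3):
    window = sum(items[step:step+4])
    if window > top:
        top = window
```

Max sum of 4-element window in [6, 7, 7, 7, 9]
`top` takes the values: 0 → 27 → 30

Answer: 30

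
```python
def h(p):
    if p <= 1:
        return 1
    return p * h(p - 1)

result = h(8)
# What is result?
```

h(8) = 8 * 7 * 6 * 5 * 4 * 3 * 2 * 1 = 40320

Answer: 40320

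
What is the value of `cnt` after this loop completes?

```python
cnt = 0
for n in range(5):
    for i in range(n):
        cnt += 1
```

Triangle number: 0+1+2+...+4
`cnt` takes the values: 0 → 1 → 2 → 3 → 4 → 5 → 6 → 7 → 8 → 9 → 10

Answer: 10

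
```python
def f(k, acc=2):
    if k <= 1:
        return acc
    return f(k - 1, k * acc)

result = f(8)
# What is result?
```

Accumulator trace (n, acc): (8, 2) -> (7, 16) -> (6, 112) -> (5, 672) -> (4, 3360) -> (3, 13440) -> (2, 40320) -> (1, 80640) -> return 80640

Answer: 80640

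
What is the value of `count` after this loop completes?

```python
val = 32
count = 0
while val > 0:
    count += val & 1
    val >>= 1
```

Count set bits in 32 (binary: 0b100000)
`count` takes the values: 0 → 1

Answer: 1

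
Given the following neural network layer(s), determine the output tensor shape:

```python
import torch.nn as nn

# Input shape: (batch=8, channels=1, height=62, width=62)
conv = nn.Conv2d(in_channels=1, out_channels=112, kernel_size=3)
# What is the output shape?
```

Input: (8, 1, 62, 62) -> Output: (8, 112, 60, 60)

Answer: (8, 112, 60, 60)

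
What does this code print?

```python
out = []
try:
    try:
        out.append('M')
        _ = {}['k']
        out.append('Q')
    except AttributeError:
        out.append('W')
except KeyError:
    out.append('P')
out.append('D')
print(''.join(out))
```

Execution trace: 'M' (try body) → 'P' (outer except KeyError) → 'D' (after the try/except). Output: MPD

Answer: MPD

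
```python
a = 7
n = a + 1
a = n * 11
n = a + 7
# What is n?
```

Trace:
`a = 7` → a = 7
`n = a + 1` → n = 8
`a = n * 11` → a = 88
`n = a + 7` → n = 95
So n = 95

Answer: 95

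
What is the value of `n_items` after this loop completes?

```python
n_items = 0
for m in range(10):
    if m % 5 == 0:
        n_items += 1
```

Count numbers divisible by 5 in range(10)
`n_items` takes the values: 0 → 1 → 2

Answer: 2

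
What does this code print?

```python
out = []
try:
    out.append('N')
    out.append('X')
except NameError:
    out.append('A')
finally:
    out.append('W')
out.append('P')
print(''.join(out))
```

Execution trace: 'N' (try body) → 'X' (try body, no exception) → 'W' (finally) → 'P' (after the try/except). Output: NXWP

Answer: NXWP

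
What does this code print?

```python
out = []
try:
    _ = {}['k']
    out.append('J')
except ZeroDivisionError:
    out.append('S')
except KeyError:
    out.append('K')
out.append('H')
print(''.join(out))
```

Execution trace: 'K' (except KeyError) → 'H' (after the try/except). Output: KH

Answer: KH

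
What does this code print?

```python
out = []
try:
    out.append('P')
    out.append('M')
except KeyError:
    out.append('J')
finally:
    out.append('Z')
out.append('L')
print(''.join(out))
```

Execution trace: 'P' (try body) → 'M' (try body, no exception) → 'Z' (finally) → 'L' (after the try/except). Output: PMZL

Answer: PMZL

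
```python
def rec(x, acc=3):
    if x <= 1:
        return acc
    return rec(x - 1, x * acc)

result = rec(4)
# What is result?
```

Accumulator trace (n, acc): (4, 3) -> (3, 12) -> (2, 36) -> (1, 72) -> return 72

Answer: 72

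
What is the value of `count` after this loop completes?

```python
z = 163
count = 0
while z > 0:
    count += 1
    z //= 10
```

Count digits by repeated division by 10
`count` takes the values: 0 → 1 → 2 → 3

Answer: 3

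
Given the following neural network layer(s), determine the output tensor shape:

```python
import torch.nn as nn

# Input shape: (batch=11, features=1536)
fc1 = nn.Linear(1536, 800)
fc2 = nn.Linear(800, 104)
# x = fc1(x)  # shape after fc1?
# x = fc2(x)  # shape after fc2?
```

Input: (11, 1536) -> after fc1: (11, 800) -> Output: (11, 104)

Answer: (11, 104)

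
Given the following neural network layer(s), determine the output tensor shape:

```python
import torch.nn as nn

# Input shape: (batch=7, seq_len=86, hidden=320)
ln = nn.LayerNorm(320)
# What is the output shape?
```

Input: (7, 86, 320) -> Output: (7, 86, 320)

Answer: (7, 86, 320)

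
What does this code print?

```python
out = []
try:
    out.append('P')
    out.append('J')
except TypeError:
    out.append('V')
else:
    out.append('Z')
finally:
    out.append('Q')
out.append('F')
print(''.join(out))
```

Execution trace: 'P' (try body) → 'J' (try body, no exception) → 'Z' (else) → 'Q' (finally) → 'F' (after the try/except). Output: PJZQF

Answer: PJZQF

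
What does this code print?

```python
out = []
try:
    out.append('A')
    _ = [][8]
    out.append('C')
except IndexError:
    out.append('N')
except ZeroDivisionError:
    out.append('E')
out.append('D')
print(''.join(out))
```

Execution trace: 'A' (try body) → 'N' (except IndexError) → 'D' (after the try/except). Output: AND

Answer: AND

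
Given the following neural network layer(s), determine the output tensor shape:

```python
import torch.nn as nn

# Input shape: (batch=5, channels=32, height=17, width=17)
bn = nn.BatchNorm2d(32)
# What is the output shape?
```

Input: (5, 32, 17, 17) -> Output: (5, 32, 17, 17)

Answer: (5, 32, 17, 17)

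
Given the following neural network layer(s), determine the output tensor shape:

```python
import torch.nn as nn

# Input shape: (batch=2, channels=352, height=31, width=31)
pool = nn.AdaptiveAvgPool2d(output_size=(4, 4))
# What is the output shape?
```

Input: (2, 352, 31, 31) -> Output: (2, 352, 4, 4)

Answer: (2, 352, 4, 4)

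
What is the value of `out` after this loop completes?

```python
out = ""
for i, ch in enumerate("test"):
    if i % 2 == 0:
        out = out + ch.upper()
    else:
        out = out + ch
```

Uppercase even positions in 'test'
`out` takes the values: "" → "T" → "Te" → "TeS" → "TeSt"

Answer: "TeSt"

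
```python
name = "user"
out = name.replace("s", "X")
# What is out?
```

Trace:
`name = "user"` → name = 'user'
`out = name.replace("s", "X")` → out = 'uXer'
So out = 'uXer'

Answer: 'uXer'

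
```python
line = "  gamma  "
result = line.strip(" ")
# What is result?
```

Trace:
`line = "  gamma  "` → line = '  gamma  '
`result = line.strip(" ")` → result = 'gamma'
So result = 'gamma'

Answer: 'gamma'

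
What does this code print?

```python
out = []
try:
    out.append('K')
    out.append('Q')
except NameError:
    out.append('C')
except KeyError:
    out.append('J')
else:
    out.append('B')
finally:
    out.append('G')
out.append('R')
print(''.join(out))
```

Execution trace: 'K' (try body) → 'Q' (try body, no exception) → 'B' (else) → 'G' (finally) → 'R' (after the try/except). Output: KQBGR

Answer: KQBGR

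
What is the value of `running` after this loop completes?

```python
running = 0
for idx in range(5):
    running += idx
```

Sum of 0 to 4 = 10
`running` takes the values: 0 → 1 → 3 → 6 → 10

Answer: 10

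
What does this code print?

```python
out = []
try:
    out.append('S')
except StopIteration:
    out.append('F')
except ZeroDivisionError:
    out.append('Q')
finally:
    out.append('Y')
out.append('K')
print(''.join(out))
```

Execution trace: 'S' (try body, no exception) → 'Y' (finally) → 'K' (after the try/except). Output: SYK

Answer: SYK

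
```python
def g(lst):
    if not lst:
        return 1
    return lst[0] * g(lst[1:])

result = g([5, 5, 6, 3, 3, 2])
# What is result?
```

Product over [5, 5, 6, 3, 3, 2] = 5 * 5 * 6 * 3 * 3 * 2 = 2700

Answer: 2700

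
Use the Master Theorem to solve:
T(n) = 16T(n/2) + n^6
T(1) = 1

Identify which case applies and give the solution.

a=16, b=2, f(n)=n^6. log_2(16) = 4. Since c=6 > 4 and the regularity condition holds (16(n/2)^6 = (16/2^6)n^6 with 16/2^6 < 1), Case 3 applies: T(n) = Θ(f(n)) = O(n^6).

Answer: O(n^6) - Case 3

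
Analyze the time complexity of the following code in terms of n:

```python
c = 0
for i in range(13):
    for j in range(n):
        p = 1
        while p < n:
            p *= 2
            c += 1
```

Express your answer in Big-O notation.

Each loop level contributes: 1 × n × log n. Multiplying the contributions gives O(n log n).

Answer: O(n log n)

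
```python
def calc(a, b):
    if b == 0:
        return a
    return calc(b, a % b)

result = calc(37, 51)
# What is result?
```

calc(37, 51) -> calc(51, 37) -> calc(37, 14) -> calc(14, 9) -> calc(9, 5) -> calc(5, 4) -> calc(4, 1) -> calc(1, 0) -> 1

Answer: 1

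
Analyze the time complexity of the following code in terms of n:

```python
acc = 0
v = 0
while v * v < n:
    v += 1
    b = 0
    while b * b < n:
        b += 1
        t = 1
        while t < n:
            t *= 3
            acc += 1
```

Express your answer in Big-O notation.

Each loop level contributes: √n × √n × log n. Multiplying the contributions gives O(n log n).

Answer: O(n log n)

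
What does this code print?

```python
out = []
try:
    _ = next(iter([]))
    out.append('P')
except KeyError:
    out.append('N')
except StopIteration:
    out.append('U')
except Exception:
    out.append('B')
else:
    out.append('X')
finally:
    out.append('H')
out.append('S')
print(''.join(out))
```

Execution trace: 'U' (except StopIteration) → 'H' (finally) → 'S' (after the try/except). Output: UHS

Answer: UHS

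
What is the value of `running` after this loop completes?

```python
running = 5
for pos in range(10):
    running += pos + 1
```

Start at 5, add 1 to 10 = 60
`running` takes the values: 5 → 6 → 8 → 11 → 15 → 20 → 26 → 33 → 41 → 50 → 60

Answer: 60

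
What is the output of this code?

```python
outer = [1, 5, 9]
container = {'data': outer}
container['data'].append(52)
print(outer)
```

Key concept: dict holds reference to list.
Step by step:
`outer = [1, 5, 9]` → outer = [1, 5, 9]
`container = {'data': outer}` → container = {'data': [1, 5, 9]}
`container['data'].append(52)` → outer = [1, 5, 9, 52]; container = {'data': [1, 5, 9, 52]}
`print(outer)` → prints [1, 5, 9, 52]

Answer: [1, 5, 9, 52]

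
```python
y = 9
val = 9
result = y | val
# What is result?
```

Trace:
`y = 9` → y = 9
`val = 9` → val = 9
`result = y | val` → result = 9
So result = 9

Answer: 9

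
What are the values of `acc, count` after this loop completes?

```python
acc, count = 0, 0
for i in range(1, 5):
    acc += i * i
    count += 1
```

Sum of squares and count
`acc, count` takes the values: (0, 0) → (1, 0) → (1, 1) → (5, 1) → (5, 2) → (14, 2) → (14, 3) → (30, 3) → (30, 4)

Answer: 30, 4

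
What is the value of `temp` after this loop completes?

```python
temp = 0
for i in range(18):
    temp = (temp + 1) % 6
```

Increment mod 6, 18 times = 0
`temp` takes the values: 0 → 1 → 2 → 3 → 4 → 5 → 0 → 1 → 2 → 3 → 4 → 5 → 0 → 1 → 2 → 3 → 4 → 5 → 0

Answer: 0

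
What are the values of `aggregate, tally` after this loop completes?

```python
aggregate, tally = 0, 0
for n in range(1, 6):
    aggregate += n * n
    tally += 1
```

Sum of squares and count
`aggregate, tally` takes the values: (0, 0) → (1, 0) → (1, 1) → (5, 1) → (5, 2) → (14, 2) → (14, 3) → (30, 3) → (30, 4) → (55, 4) → (55, 5)

Answer: 55, 5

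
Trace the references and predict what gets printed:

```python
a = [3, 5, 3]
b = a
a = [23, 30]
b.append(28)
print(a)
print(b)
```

Key concept: rebinding vs mutation: a is rebound to a new list, b still points at the original.
Step by step:
`a = [3, 5, 3]` → a = [3, 5, 3]
`b = a` → b = [3, 5, 3] (same object as a)
`a = [23, 30]` → a = [23, 30]
`b.append(28)` → b = [3, 5, 3, 28]
`print(a)` → prints [23, 30]
`print(b)` → prints [3, 5, 3, 28]

Answer:
[23, 30]
[3, 5, 3, 28]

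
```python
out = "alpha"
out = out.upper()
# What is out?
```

Trace:
`out = "alpha"` → out = 'alpha'
`out = out.upper()` → out = 'ALPHA'
So out = 'ALPHA'

Answer: 'ALPHA'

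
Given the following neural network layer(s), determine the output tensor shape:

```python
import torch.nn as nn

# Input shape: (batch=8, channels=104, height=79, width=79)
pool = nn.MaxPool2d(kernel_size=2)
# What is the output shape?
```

Input: (8, 104, 79, 79) -> Output: (8, 104, 39, 39)

Answer: (8, 104, 39, 39)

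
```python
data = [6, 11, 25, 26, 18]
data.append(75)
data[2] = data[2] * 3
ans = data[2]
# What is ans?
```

Trace:
`data = [6, 11, 25, 26, 18]` → data = [6, 11, 25, 26, 18]
`data.append(75)` → data = [6, 11, 25, 26, 18, 75]
`data[2] = data[2] * 3` → data = [6, 11, 75, 26, 18, 75]
`ans = data[2]` → ans = 75
So ans = 75

Answer: 75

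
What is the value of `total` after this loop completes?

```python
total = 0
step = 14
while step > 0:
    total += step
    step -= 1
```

Sum 14 down to 1
`total` takes the values: 0 → 14 → 27 → 39 → 50 → 60 → 69 → 77 → 84 → 90 → 95 → 99 → 102 → 104 → 105

Answer: 105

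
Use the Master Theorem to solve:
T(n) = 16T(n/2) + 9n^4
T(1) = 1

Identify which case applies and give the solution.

a=16, b=2, f(n)=9n^4. log_2(16) = 4. Since c=4 = 4, Case 2 applies: T(n) = Θ(n^log_b(a) · log n) = O(n^4 log n).

Answer: O(n^4 log n) - Case 2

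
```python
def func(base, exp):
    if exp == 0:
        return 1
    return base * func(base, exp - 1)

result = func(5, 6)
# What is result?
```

func(5, 6) = 5 * 5 * 5 * 5 * 5 * 5 = 15625

Answer: 15625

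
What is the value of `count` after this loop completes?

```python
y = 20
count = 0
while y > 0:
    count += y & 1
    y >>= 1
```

Count set bits in 20 (binary: 0b10100)
`count` takes the values: 0 → 1 → 2

Answer: 2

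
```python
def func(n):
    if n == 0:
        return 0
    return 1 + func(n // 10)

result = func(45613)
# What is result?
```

Count of digits of 45613: 5

Answer: 5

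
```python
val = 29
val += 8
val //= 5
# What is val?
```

Trace:
`val = 29` → val = 29
`val += 8` → val = 37
`val //= 5` → val = 7
So val = 7

Answer: 7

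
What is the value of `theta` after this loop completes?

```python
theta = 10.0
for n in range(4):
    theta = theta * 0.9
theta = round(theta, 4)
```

Exponential decay: 10.0 * 0.9^4
`theta` takes the values: 10.0 → 9.0 → 8.1 → 7.29 → 6.561

Answer: 6.561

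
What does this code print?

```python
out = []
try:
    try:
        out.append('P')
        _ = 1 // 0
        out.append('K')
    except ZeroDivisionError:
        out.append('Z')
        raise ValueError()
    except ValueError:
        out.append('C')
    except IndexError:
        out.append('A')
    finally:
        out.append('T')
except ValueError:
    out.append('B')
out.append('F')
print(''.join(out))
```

Execution trace: 'P' (try body) → 'Z' (except ZeroDivisionError) → 'T' (finally) → 'B' (outer except ValueError) → 'F' (after the try/except). Output: PZTBF

Answer: PZTBF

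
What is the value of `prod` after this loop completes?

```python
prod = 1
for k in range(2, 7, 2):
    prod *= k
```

Product of even numbers 2 to 6
`prod` takes the values: 1 → 2 → 8 → 48

Answer: 48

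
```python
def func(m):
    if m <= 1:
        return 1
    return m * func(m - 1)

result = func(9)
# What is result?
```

func(9) = 9 * 8 * 7 * 6 * 5 * 4 * 3 * 2 * 1 = 362880

Answer: 362880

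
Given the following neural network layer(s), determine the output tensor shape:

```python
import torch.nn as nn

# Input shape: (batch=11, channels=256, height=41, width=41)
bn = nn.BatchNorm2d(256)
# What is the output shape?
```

Input: (11, 256, 41, 41) -> Output: (11, 256, 41, 41)

Answer: (11, 256, 41, 41)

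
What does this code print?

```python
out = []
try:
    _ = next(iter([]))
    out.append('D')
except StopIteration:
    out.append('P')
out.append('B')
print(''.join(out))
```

Execution trace: 'P' (except StopIteration) → 'B' (after the try/except). Output: PB

Answer: PB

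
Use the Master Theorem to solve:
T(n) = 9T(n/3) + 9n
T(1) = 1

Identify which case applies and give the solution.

a=9, b=3, f(n)=9n. log_3(9) = 2. Since c=1 < 2, Case 1 applies: T(n) = Θ(n^log_b(a)) = O(n^2).

Answer: O(n^2) - Case 1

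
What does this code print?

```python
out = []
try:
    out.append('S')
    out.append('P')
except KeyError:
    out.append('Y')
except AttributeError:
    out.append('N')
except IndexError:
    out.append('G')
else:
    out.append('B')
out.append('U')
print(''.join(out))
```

Execution trace: 'S' (try body) → 'P' (try body, no exception) → 'B' (else) → 'U' (after the try/except). Output: SPBU

Answer: SPBU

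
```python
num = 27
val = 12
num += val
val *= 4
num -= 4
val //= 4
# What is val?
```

Trace:
`num = 27` → num = 27
`val = 12` → val = 12
`num += val` → num = 39
`val *= 4` → val = 48
`num -= 4` → num = 35
`val //= 4` → val = 12
So val = 12

Answer: 12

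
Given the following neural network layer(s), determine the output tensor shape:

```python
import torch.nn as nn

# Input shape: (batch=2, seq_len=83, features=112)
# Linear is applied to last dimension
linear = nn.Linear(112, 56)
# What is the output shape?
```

Input: (2, 83, 112) -> Output: (2, 83, 56)

Answer: (2, 83, 56)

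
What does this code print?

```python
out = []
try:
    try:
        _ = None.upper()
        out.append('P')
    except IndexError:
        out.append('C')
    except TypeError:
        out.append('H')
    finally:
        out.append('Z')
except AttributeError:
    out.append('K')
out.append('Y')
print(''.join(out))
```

Execution trace: 'Z' (inner finally) → 'K' (outer except AttributeError) → 'Y' (after the try/except). Output: ZKY

Answer: ZKY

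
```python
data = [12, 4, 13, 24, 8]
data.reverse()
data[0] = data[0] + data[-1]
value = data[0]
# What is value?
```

Trace:
`data = [12, 4, 13, 24, 8]` → data = [12, 4, 13, 24, 8]
`data.reverse()` → data = [8, 24, 13, 4, 12]
`data[0] = data[0] + data[-1]` → data = [20, 24, 13, 4, 12]
`value = data[0]` → value = 20
So value = 20

Answer: 20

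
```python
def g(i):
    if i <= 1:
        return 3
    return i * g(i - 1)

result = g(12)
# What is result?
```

g(12) = 12 * 11 * 10 * 9 * 8 * 7 * 6 * 5 * 4 * 3 * 2 * 3 = 1437004800

Answer: 1437004800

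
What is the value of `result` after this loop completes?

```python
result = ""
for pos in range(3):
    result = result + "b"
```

Repeat 'b' 3 times
`result` takes the values: "" → "b" → "bb" → "bbb"

Answer: "bbb"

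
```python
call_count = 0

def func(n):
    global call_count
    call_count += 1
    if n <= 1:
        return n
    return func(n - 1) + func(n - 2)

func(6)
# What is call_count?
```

Calls(n) = 1 + Calls(n-1) + Calls(n-2); Calls(0)=Calls(1)=1. For n=6 this gives 25.

Answer: 25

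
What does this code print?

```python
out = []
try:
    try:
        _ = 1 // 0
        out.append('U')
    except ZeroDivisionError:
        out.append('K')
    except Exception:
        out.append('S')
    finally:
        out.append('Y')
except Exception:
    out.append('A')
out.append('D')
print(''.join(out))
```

Execution trace: 'K' (inner except ZeroDivisionError) → 'Y' (inner finally) → 'D' (after the try/except). Output: KYD

Answer: KYD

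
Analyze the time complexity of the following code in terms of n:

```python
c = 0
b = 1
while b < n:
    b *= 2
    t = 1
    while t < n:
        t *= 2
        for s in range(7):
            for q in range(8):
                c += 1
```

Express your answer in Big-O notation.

Each loop level contributes: log n × log n × 1 × 1. Multiplying the contributions gives O(log² n).

Answer: O(log² n)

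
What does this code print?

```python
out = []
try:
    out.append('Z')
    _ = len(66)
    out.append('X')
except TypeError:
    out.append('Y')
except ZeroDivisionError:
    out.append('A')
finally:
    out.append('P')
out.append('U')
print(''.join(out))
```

Execution trace: 'Z' (try body) → 'Y' (except TypeError) → 'P' (finally) → 'U' (after the try/except). Output: ZYPU

Answer: ZYPU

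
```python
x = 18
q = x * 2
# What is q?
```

Trace:
`x = 18` → x = 18
`q = x * 2` → q = 36
So q = 36

Answer: 36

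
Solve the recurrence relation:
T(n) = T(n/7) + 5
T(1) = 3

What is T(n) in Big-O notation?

Each step divides n by 7 and adds 5. After log_7(n) steps we reach T(1)=3. So T(n) = 5·log_7(n) + 3 = O(log n).

Answer: O(log n)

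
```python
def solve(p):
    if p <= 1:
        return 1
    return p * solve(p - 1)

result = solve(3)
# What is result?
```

solve(3) = 3 * 2 * 1 = 6

Answer: 6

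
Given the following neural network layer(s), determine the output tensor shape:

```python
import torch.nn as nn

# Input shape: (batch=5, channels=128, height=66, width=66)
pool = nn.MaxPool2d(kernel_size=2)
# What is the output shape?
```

Input: (5, 128, 66, 66) -> Output: (5, 128, 33, 33)

Answer: (5, 128, 33, 33)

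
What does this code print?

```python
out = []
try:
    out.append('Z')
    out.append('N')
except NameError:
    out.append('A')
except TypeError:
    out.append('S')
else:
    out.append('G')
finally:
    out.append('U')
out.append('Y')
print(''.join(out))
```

Execution trace: 'Z' (try body) → 'N' (try body, no exception) → 'G' (else) → 'U' (finally) → 'Y' (after the try/except). Output: ZNGUY

Answer: ZNGUY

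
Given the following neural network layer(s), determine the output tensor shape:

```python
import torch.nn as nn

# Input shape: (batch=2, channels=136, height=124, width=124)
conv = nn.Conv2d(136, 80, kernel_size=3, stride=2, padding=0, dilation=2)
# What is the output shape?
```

Input: (2, 136, 124, 124) -> Output: (2, 80, 60, 60)

Answer: (2, 80, 60, 60)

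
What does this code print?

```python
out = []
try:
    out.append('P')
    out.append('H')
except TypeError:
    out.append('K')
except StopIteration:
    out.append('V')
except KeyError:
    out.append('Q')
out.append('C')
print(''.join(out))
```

Execution trace: 'P' (try body) → 'H' (try body, no exception) → 'C' (after the try/except). Output: PHC

Answer: PHC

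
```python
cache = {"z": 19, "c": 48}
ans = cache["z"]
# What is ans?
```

Trace:
`cache = {"z": 19, "c": 48}` → cache = {'z': 19, 'c': 48}
`ans = cache["z"]` → ans = 19
So ans = 19

Answer: 19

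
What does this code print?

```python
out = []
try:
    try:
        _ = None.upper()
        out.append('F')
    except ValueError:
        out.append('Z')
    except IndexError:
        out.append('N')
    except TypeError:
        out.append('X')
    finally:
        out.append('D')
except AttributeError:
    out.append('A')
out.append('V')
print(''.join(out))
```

Execution trace: 'D' (finally) → 'A' (outer except AttributeError) → 'V' (after the try/except). Output: DAV

Answer: DAV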